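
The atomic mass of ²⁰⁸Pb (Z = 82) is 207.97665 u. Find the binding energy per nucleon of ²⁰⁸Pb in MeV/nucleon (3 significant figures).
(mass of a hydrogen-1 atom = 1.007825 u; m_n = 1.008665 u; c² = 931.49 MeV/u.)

7.87 MeV/nucleon

Total constituent mass: 82 × 1.007825 + 126 × 1.008665 = 209.733440 u
Mass defect Δm = 209.733440 − 207.97665 = 1.756790 u
Binding energy = Δm·c² = 1.756790 × 931.49 MeV/u = 1636.43 MeV
Dividing by A = 208 gives 7.867 MeV per nucleon.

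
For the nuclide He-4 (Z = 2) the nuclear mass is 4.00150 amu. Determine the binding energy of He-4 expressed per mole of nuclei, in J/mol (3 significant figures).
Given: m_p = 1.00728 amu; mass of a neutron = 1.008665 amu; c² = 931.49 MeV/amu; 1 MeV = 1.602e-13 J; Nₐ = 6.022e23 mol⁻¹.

Z = 2, so N = A − Z = 4 − 2 = 2.
Total constituent mass: 2 × 1.00728 + 2 × 1.008665 = 4.031890 amu
Δm = 4.031890 − 4.00150 = 0.030390 amu
Binding energy = Δm·c² = 0.030390 × 931.49 MeV/amu = 28.3080 MeV
Per nucleus in joules: 28.3080 MeV × 1.602e-13 J/MeV = 4.5349e-12 J
Per mole: 4.5349e-12 J × 6.022e23 mol⁻¹ = 2.7309e+12 J/mol

2.73e+12 J/mol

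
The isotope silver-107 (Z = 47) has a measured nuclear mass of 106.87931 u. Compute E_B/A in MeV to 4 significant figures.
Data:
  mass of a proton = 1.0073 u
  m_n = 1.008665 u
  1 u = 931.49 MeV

8.564 MeV/nucleon

With 47 protons and 60 neutrons (A = 107):
Σm = 47·m_p + 60·m_n = 47.3431 + 60.519900 = 107.863000 u
The mass defect is 107.863000 − 106.87931 = 0.983690 u.
E_B = 0.983690 × 931.49 = 916.297 MeV
BE/A = 916.297 MeV / 107 = 8.564 MeV/nucleon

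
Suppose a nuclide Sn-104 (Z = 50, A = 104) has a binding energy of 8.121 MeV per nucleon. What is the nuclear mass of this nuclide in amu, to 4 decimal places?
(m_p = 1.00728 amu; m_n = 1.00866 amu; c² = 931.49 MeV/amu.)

Total binding energy = 104 × 8.121 = 844.584 MeV
Mass defect = 844.584 MeV / (931.49 MeV/amu) = 0.906702 amu
Constituent mass = 50(1.00728) + 54(1.00866) = 104.83164 amu
Nuclear mass = 104.83164 − 0.906702 = 103.924938 amu ≈ 103.9249 amu (to 4 decimal places)

103.9249 amu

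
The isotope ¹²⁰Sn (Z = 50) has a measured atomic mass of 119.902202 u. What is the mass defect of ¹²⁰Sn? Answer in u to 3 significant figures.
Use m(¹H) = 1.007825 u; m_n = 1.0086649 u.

The nucleus contains 50 protons and 120 − 50 = 70 neutrons.
Total constituent mass: 50 × 1.007825 + 70 × 1.0086649 = 120.9977930 u
Δm = 120.9977930 − 119.902202 = 1.0955910 u

1.10 u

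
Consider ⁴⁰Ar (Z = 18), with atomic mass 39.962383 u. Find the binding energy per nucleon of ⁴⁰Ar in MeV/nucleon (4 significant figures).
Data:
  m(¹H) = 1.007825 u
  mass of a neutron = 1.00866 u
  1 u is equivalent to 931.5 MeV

With 18 protons and 22 neutrons (A = 40):
Σm = 18·m(¹H) + 22·m_n = 18.140850 + 22.19052 = 40.331370 u
Mass defect Δm = 40.331370 − 39.962383 = 0.368987 u
E_B = 0.368987 × 931.5 = 343.711 MeV
Dividing by A = 40 gives 8.593 MeV per nucleon.

8.593 MeV/nucleon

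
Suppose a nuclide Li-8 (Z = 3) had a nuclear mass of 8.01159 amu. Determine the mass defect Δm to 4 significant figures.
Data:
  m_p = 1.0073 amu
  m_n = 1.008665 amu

0.05364 amu

Mass of separated nucleons = 3(1.0073) + 5(1.008665) = 3.0219 + 5.043325 = 8.065225 amu
Δm = 8.065225 − 8.01159 = 0.053635 amu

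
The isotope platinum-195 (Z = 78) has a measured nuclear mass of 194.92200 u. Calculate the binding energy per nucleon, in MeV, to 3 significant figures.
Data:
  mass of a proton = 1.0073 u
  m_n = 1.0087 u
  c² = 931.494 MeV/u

The nucleus contains 78 protons and 195 − 78 = 117 neutrons.
Σm = 78·m_p + 117·m_n = 78.5694 + 118.0179 = 196.5873 u
The mass defect is 196.5873 − 194.92200 = 1.66530 u.
Binding energy = Δm·c² = 1.66530 × 931.494 MeV/u = 1551.217 MeV
Per nucleon: 1551.217 / 195 = 7.95496 MeV

7.95 MeV/nucleon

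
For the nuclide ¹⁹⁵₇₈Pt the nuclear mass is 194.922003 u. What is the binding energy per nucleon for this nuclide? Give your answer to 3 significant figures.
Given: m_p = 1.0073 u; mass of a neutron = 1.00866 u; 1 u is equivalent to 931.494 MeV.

7.93 MeV/nucleon

The nucleus contains 78 protons and 195 − 78 = 117 neutrons.
Mass of separated nucleons = 78(1.0073) + 117(1.00866) = 78.5694 + 118.01322 = 196.58262 u
The mass defect is 196.58262 − 194.922003 = 1.660617 u.
E_B = 1.660617 × 931.494 = 1546.85 MeV
BE/A = 1546.85 MeV / 195 = 7.933 MeV/nucleon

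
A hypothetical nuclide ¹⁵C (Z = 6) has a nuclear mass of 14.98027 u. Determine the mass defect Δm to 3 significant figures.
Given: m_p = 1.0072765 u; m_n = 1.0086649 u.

The nucleus contains 6 protons and 15 − 6 = 9 neutrons.
Mass of separated nucleons = 6(1.0072765) + 9(1.0086649) = 6.0436590 + 9.0779841 = 15.1216431 u
Mass defect Δm = 15.1216431 − 14.98027 = 0.1413731 u

0.141 u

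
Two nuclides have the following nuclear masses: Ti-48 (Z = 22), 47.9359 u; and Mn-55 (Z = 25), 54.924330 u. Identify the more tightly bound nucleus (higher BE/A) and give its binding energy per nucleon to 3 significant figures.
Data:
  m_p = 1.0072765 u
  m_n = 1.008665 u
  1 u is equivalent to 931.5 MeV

Ti-48: Σm = 22(1.0072765) + 26(1.008665) = 48.3853730 u; Δm = 0.4494730 u; E_B = 418.68 MeV; E_B/A = 8.723 MeV
Mn-55: Σm = 25(1.0072765) + 30(1.008665) = 55.4418625 u; Δm = 0.5175325 u; E_B = 482.08 MeV; E_B/A = 8.765 MeV
Mn-55 has the higher binding energy per nucleon, so it is the more tightly bound nucleus.

Mn-55; 8.77 MeV/nucleon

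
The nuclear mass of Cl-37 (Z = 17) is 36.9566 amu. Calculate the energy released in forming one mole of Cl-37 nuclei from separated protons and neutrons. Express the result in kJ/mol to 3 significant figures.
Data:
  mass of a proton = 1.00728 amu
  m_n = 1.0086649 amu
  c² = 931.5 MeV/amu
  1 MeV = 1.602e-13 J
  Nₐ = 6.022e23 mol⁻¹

The nucleus contains 17 protons and 37 − 17 = 20 neutrons.
Total constituent mass: 17 × 1.00728 + 20 × 1.0086649 = 37.2970580 amu
Mass defect Δm = 37.2970580 − 36.9566 = 0.3404580 amu
Binding energy = Δm·c² = 0.3404580 × 931.5 MeV/amu = 317.137 MeV
Per nucleus in joules: 317.137 MeV × 1.602e-13 J/MeV = 5.0805e-11 J
Per mole: 5.0805e-11 J × 6.022e23 mol⁻¹ = 3.0595e+13 J/mol

3.06e+10 kJ/mol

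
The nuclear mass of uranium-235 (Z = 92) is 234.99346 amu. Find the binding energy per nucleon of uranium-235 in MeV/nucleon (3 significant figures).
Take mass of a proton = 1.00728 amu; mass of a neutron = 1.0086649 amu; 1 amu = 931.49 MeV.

7.59 MeV/nucleon

Z = 92, so N = A − Z = 235 − 92 = 143.
Σm = 92·m_p + 143·m_n = 92.66976 + 144.2390807 = 236.9088407 amu
Mass defect Δm = 236.9088407 − 234.99346 = 1.9153807 amu
Binding energy = Δm·c² = 1.9153807 × 931.49 MeV/amu = 1784.16 MeV
BE/A = 1784.16 MeV / 235 = 7.592 MeV/nucleon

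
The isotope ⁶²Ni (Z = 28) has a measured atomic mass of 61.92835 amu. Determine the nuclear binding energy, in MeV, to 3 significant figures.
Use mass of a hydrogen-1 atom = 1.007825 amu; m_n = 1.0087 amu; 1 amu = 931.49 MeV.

546 MeV

Z = 28, so N = A − Z = 62 − 28 = 34.
Mass of separated nucleons = 28(1.007825) + 34(1.0087) = 28.219100 + 34.2958 = 62.514900 amu
Δm = 62.514900 − 61.92835 = 0.586550 amu
Binding energy = Δm·c² = 0.586550 × 931.49 MeV/amu = 546.365 MeV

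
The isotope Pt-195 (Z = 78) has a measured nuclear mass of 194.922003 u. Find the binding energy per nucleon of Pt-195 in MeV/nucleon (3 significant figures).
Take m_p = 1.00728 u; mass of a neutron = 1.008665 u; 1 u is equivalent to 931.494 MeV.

The nucleus contains 78 protons and 195 − 78 = 117 neutrons.
Total constituent mass: 78 × 1.00728 + 117 × 1.008665 = 196.581645 u
Δm = 196.581645 − 194.922003 = 1.659642 u
Binding energy = Δm·c² = 1.659642 × 931.494 MeV/u = 1545.95 MeV
BE/A = 1545.95 MeV / 195 = 7.928 MeV/nucleon

7.93 MeV/nucleon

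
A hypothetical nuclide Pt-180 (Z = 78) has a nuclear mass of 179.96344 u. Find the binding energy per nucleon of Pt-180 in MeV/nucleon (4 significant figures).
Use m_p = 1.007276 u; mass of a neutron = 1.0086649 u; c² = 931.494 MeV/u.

7.700 MeV/nucleon

Mass of separated nucleons = 78(1.007276) + 102(1.0086649) = 78.567528 + 102.8838198 = 181.4513478 u
The mass defect is 181.4513478 − 179.96344 = 1.4879078 u.
E_B = 1.4879078 × 931.494 = 1385.98 MeV
BE/A = 1385.98 MeV / 180 = 7.700 MeV/nucleon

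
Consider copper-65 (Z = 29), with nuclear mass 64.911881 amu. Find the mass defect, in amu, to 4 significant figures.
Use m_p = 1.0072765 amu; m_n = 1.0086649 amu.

0.6111 amu

Z = 29, so N = A − Z = 65 − 29 = 36.
Mass of separated nucleons = 29(1.0072765) + 36(1.0086649) = 29.2110185 + 36.3119364 = 65.5229549 amu
The mass defect is 65.5229549 − 64.911881 = 0.6110739 amu.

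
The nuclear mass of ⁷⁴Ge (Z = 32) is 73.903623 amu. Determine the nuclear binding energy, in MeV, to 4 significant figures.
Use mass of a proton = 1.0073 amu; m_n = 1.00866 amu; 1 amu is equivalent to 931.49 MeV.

646.2 MeV

Mass of separated nucleons = 32(1.0073) + 42(1.00866) = 32.2336 + 42.36372 = 74.59732 amu
Δm = 74.59732 − 73.903623 = 0.693697 amu
Binding energy = Δm·c² = 0.693697 × 931.49 MeV/amu = 646.172 MeV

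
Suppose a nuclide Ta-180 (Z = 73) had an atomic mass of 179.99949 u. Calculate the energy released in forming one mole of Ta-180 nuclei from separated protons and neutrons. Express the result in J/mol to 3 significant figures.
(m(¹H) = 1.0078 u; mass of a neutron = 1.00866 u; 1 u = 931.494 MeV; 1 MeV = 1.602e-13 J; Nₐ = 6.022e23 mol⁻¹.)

1.34e+14 J/mol

With 73 protons and 107 neutrons (A = 180):
Mass of separated nucleons = 73(1.0078) + 107(1.00866) = 73.5694 + 107.92662 = 181.49602 u
Δm = 181.49602 − 179.99949 = 1.49653 u
E_B = 1.49653 × 931.494 = 1394.01 MeV
Per nucleus in joules: 1394.01 MeV × 1.602e-13 J/MeV = 2.2332e-10 J
Per mole: 2.2332e-10 J × 6.022e23 mol⁻¹ = 1.3448e+14 J/mol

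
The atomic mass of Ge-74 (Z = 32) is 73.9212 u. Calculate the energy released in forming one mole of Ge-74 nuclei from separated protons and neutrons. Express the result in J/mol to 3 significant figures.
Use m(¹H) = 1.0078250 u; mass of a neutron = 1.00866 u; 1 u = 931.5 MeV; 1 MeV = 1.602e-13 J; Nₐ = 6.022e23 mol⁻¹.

6.23e+13 J/mol

Σm = 32·m(¹H) + 42·m_n = 32.2504000 + 42.36372 = 74.6141200 u
The mass defect is 74.6141200 − 73.9212 = 0.6929200 u.
Converting to energy: 0.6929200 u × 931.5 MeV/u = 645.455 MeV
Per nucleus in joules: 645.455 MeV × 1.602e-13 J/MeV = 1.0340e-10 J
Per mole: 1.0340e-10 J × 6.022e23 mol⁻¹ = 6.2267e+13 J/mol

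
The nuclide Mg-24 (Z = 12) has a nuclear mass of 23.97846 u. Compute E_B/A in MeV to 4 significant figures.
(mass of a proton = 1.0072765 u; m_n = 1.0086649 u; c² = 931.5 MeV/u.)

Z = 12, so N = A − Z = 24 − 12 = 12.
Mass of separated nucleons = 12(1.0072765) + 12(1.0086649) = 12.0873180 + 12.1039788 = 24.1912968 u
Δm = 24.1912968 − 23.97846 = 0.2128368 u
E_B = 0.2128368 × 931.5 = 198.257 MeV
BE/A = 198.257 MeV / 24 = 8.261 MeV/nucleon

8.261 MeV/nucleon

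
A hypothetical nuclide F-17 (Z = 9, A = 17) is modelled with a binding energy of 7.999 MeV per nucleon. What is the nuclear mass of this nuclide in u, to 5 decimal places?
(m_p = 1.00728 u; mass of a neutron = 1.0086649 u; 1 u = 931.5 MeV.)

16.98886 u

Total binding energy = 17 × 7.999 = 135.983 MeV
Mass defect = 135.983 MeV / (931.5 MeV/u) = 0.1459828 u
Constituent mass = 9(1.00728) + 8(1.0086649) = 17.1348392 u
Nuclear mass = 17.1348392 − 0.1459828 = 16.9888564 u ≈ 16.98886 u (to 5 decimal places)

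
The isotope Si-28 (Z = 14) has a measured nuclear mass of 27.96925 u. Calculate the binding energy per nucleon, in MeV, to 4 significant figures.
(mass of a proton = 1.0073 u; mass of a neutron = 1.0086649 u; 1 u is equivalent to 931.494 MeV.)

8.459 MeV/nucleon

Mass of separated nucleons = 14(1.0073) + 14(1.0086649) = 14.1022 + 14.1213086 = 28.2235086 u
The mass defect is 28.2235086 − 27.96925 = 0.2542586 u.
E_B = 0.2542586 × 931.494 = 236.840 MeV
Dividing by A = 28 gives 8.459 MeV per nucleon.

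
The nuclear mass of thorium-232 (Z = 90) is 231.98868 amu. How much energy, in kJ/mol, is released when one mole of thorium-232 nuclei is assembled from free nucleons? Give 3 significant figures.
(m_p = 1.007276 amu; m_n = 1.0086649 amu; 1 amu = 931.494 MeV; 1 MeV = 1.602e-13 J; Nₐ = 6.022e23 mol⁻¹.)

The nucleus contains 90 protons and 232 − 90 = 142 neutrons.
Total constituent mass: 90 × 1.007276 + 142 × 1.0086649 = 233.8852558 amu
Δm = 233.8852558 − 231.98868 = 1.8965758 amu
Converting to energy: 1.8965758 amu × 931.494 MeV/amu = 1766.65 MeV
Per nucleus in joules: 1766.65 MeV × 1.602e-13 J/MeV = 2.8302e-10 J
Per mole: 2.8302e-10 J × 6.022e23 mol⁻¹ = 1.7043e+14 J/mol

1.70e+11 kJ/mol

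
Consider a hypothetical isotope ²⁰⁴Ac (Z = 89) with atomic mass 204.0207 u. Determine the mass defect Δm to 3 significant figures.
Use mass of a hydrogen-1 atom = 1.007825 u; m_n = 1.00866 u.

Total constituent mass: 89 × 1.007825 + 115 × 1.00866 = 205.692325 u
The mass defect is 205.692325 − 204.0207 = 1.671625 u.

1.67 u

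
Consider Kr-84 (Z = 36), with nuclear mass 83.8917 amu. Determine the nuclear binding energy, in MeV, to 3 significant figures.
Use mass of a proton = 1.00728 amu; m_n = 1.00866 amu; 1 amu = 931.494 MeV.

Z = 36, so N = A − Z = 84 − 36 = 48.
Total constituent mass: 36 × 1.00728 + 48 × 1.00866 = 84.67776 amu
Mass defect Δm = 84.67776 − 83.8917 = 0.78606 amu
Binding energy = Δm·c² = 0.78606 × 931.494 MeV/amu = 732.210 MeV

732 MeV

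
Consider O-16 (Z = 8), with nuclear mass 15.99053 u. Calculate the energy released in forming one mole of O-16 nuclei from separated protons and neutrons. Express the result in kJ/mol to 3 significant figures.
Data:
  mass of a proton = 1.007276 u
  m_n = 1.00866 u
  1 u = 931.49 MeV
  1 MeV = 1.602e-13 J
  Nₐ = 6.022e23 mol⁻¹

1.23e+10 kJ/mol

The nucleus contains 8 protons and 16 − 8 = 8 neutrons.
Σm = 8·m_p + 8·m_n = 8.058208 + 8.06928 = 16.127488 u
Δm = 16.127488 − 15.99053 = 0.136958 u
E_B = 0.136958 × 931.49 = 127.575 MeV
Per nucleus in joules: 127.575 MeV × 1.602e-13 J/MeV = 2.0438e-11 J
Per mole: 2.0438e-11 J × 6.022e23 mol⁻¹ = 1.2308e+13 J/mol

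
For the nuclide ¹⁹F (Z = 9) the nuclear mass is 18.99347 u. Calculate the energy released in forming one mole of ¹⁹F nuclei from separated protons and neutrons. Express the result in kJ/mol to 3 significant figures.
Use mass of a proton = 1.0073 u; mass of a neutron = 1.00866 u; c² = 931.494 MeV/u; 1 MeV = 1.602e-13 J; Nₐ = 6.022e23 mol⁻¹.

With 9 protons and 10 neutrons (A = 19):
Mass of separated nucleons = 9(1.0073) + 10(1.00866) = 9.0657 + 10.08660 = 19.15230 u
Δm = 19.15230 − 18.99347 = 0.15883 u
Converting to energy: 0.15883 u × 931.494 MeV/u = 147.949 MeV
Per nucleus in joules: 147.949 MeV × 1.602e-13 J/MeV = 2.3701e-11 J
Per mole: 2.3701e-11 J × 6.022e23 mol⁻¹ = 1.4273e+13 J/mol

1.43e+10 kJ/mol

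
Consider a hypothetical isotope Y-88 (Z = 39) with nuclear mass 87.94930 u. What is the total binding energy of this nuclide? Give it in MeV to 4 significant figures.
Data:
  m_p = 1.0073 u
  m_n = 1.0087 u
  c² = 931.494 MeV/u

709.5 MeV

Z = 39, so N = A − Z = 88 − 39 = 49.
Mass of separated nucleons = 39(1.0073) + 49(1.0087) = 39.2847 + 49.4263 = 88.7110 u
Mass defect Δm = 88.7110 − 87.94930 = 0.76170 u
E_B = 0.76170 × 931.494 = 709.519 MeV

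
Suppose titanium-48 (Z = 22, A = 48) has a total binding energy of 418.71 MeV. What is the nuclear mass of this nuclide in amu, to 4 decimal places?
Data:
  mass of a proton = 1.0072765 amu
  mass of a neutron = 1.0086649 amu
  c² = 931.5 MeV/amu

Mass defect = 418.71 MeV / (931.5 MeV/amu) = 0.449501 amu
Constituent mass = 22(1.0072765) + 26(1.0086649) = 48.3853704 amu
Nuclear mass = 48.3853704 − 0.449501 = 47.9358694 amu ≈ 47.9359 amu (to 4 decimal places)

47.9359 amu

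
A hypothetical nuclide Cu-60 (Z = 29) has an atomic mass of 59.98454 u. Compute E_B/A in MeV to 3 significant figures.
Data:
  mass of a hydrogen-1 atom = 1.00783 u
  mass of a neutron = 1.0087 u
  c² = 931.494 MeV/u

With 29 protons and 31 neutrons (A = 60):
Mass of separated nucleons = 29(1.00783) + 31(1.0087) = 29.22707 + 31.2697 = 60.49677 u
The mass defect is 60.49677 − 59.98454 = 0.51223 u.
Binding energy = Δm·c² = 0.51223 × 931.494 MeV/u = 477.139 MeV
BE/A = 477.139 MeV / 60 = 7.952 MeV/nucleon

7.95 MeV/nucleon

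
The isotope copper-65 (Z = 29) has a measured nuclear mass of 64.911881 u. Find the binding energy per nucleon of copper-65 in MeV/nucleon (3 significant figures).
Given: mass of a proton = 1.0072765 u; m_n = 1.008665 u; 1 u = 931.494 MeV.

Mass of separated nucleons = 29(1.0072765) + 36(1.008665) = 29.2110185 + 36.311940 = 65.5229585 u
Δm = 65.5229585 − 64.911881 = 0.6110775 u
E_B = 0.6110775 × 931.494 = 569.215 MeV
Dividing by A = 65 gives 8.757 MeV per nucleon.

8.76 MeV/nucleon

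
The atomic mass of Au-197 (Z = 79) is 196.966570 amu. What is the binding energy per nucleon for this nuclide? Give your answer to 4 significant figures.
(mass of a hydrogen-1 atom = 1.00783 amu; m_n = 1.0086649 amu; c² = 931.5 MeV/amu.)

With 79 protons and 118 neutrons (A = 197):
Σm = 79·m(¹H) + 118·m_n = 79.61857 + 119.0224582 = 198.6410282 amu
The mass defect is 198.6410282 − 196.966570 = 1.6744582 amu.
Binding energy = Δm·c² = 1.6744582 × 931.5 MeV/amu = 1559.76 MeV
Per nucleon: 1559.76 / 197 = 7.918 MeV

7.918 MeV/nucleon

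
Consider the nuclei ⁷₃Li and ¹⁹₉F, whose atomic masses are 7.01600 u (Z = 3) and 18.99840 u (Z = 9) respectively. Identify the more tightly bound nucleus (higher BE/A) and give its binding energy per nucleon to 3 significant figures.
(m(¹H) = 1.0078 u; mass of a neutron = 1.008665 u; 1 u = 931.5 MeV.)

⁷₃Li: Σm = 3(1.0078) + 4(1.008665) = 7.058060 u; Δm = 0.042060 u; E_B = 39.179 MeV; E_B/A = 5.597 MeV
¹⁹₉F: Σm = 9(1.0078) + 10(1.008665) = 19.156850 u; Δm = 0.158450 u; E_B = 147.60 MeV; E_B/A = 7.768 MeV
¹⁹₉F has the higher binding energy per nucleon, so it is the more tightly bound nucleus.

¹⁹₉F; 7.77 MeV/nucleon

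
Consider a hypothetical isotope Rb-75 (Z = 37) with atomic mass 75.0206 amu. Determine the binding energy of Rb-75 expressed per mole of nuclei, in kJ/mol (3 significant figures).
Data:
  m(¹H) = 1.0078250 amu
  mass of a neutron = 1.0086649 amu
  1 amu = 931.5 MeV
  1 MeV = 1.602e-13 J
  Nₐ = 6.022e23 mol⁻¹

The nucleus contains 37 protons and 75 − 37 = 38 neutrons.
Mass of separated nucleons = 37(1.0078250) + 38(1.0086649) = 37.2895250 + 38.3292662 = 75.6187912 amu
The mass defect is 75.6187912 − 75.0206 = 0.5981912 amu.
Binding energy = Δm·c² = 0.5981912 × 931.5 MeV/amu = 557.215 MeV
Per nucleus in joules: 557.215 MeV × 1.602e-13 J/MeV = 8.9266e-11 J
Per mole: 8.9266e-11 J × 6.022e23 mol⁻¹ = 5.3756e+13 J/mol

5.38e+10 kJ/mol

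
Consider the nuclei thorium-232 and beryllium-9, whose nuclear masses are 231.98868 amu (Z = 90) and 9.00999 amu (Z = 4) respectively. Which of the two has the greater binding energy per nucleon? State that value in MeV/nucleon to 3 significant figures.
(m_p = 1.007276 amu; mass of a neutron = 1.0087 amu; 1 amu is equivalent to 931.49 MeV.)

thorium-232; 7.63 MeV/nucleon

thorium-232: Σm = 90(1.007276) + 142(1.0087) = 233.890240 amu; Δm = 1.901560 amu; E_B = 1771.28 MeV; E_B/A = 7.6348 MeV
beryllium-9: Σm = 4(1.007276) + 5(1.0087) = 9.072604 amu; Δm = 0.062614 amu; E_B = 58.324 MeV; E_B/A = 6.480 MeV
thorium-232 has the higher binding energy per nucleon, so it is the more tightly bound nucleus.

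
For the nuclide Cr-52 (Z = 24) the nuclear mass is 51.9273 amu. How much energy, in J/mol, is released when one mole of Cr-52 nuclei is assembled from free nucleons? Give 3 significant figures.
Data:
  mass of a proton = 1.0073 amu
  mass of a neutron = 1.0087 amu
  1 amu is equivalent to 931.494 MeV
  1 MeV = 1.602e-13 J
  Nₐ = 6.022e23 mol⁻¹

4.42e+13 J/mol

The nucleus contains 24 protons and 52 − 24 = 28 neutrons.
Σm = 24·m_p + 28·m_n = 24.1752 + 28.2436 = 52.4188 amu
The mass defect is 52.4188 − 51.9273 = 0.4915 amu.
Binding energy = Δm·c² = 0.4915 × 931.494 MeV/amu = 457.829 MeV
Per nucleus in joules: 457.829 MeV × 1.602e-13 J/MeV = 7.3344e-11 J
Per mole: 7.3344e-11 J × 6.022e23 mol⁻¹ = 4.4168e+13 J/mol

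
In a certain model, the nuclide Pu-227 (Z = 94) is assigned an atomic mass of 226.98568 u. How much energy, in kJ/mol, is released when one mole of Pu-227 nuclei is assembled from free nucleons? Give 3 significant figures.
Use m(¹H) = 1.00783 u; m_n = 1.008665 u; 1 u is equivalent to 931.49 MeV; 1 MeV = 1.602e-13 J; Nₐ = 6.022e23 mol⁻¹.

1.71e+11 kJ/mol

Mass of separated nucleons = 94(1.00783) + 133(1.008665) = 94.73602 + 134.152445 = 228.888465 u
Mass defect Δm = 228.888465 − 226.98568 = 1.902785 u
Binding energy = Δm·c² = 1.902785 × 931.49 MeV/u = 1772.43 MeV
Per nucleus in joules: 1772.43 MeV × 1.602e-13 J/MeV = 2.8394e-10 J
Per mole: 2.8394e-10 J × 6.022e23 mol⁻¹ = 1.7099e+14 J/mol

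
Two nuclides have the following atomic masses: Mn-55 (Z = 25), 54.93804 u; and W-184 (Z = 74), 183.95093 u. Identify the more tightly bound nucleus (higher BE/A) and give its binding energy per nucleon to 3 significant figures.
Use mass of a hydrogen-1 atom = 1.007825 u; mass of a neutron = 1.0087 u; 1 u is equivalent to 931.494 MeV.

Mn-55: Σm = 25(1.007825) + 30(1.0087) = 55.456625 u; Δm = 0.518585 u; E_B = 483.06 MeV; E_B/A = 8.783 MeV
W-184: Σm = 74(1.007825) + 110(1.0087) = 185.536050 u; Δm = 1.585120 u; E_B = 1476.53 MeV; E_B/A = 8.0246 MeV
Mn-55 has the higher binding energy per nucleon, so it is the more tightly bound nucleus.

Mn-55; 8.78 MeV/nucleon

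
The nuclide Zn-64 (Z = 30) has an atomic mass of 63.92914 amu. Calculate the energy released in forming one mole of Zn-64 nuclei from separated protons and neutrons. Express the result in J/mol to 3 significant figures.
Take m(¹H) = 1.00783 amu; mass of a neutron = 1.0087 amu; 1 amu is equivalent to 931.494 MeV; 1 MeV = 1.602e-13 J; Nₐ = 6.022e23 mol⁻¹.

Z = 30, so N = A − Z = 64 − 30 = 34.
Total constituent mass: 30 × 1.00783 + 34 × 1.0087 = 64.53070 amu
Δm = 64.53070 − 63.92914 = 0.60156 amu
E_B = 0.60156 × 931.494 = 560.350 MeV
Per nucleus in joules: 560.350 MeV × 1.602e-13 J/MeV = 8.9768e-11 J
Per mole: 8.9768e-11 J × 6.022e23 mol⁻¹ = 5.4058e+13 J/mol

5.41e+13 J/mol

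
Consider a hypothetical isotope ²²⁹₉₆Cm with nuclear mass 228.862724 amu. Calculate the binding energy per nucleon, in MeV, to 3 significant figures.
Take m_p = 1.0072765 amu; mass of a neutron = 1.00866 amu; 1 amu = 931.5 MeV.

Total constituent mass: 96 × 1.0072765 + 133 × 1.00866 = 230.8503240 amu
Δm = 230.8503240 − 228.862724 = 1.9876000 amu
Binding energy = Δm·c² = 1.9876000 × 931.5 MeV/amu = 1851.45 MeV
Per nucleon: 1851.45 / 229 = 8.0849 MeV

8.08 MeV/nucleon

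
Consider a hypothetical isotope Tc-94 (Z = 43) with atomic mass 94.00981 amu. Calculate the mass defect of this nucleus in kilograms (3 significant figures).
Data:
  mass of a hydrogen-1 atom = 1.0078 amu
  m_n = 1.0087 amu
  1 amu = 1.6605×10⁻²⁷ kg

Mass of separated nucleons = 43(1.0078) + 51(1.0087) = 43.3354 + 51.4437 = 94.7791 amu
The mass defect is 94.7791 − 94.00981 = 0.76929 amu.
In SI units: 0.76929 amu × 1.6605×10⁻²⁷ kg/amu = 1.2774e-27 kg

1.28e-27 kg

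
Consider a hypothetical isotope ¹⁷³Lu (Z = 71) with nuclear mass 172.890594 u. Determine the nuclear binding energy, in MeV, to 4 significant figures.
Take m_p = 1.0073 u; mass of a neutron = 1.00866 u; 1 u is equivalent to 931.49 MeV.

1408 MeV

Σm = 71·m_p + 102·m_n = 71.5183 + 102.88332 = 174.40162 u
Mass defect Δm = 174.40162 − 172.890594 = 1.511026 u
Binding energy = Δm·c² = 1.511026 × 931.49 MeV/u = 1407.51 MeV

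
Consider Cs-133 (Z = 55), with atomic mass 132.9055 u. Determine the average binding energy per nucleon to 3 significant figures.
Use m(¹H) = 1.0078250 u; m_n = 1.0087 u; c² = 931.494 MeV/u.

With 55 protons and 78 neutrons (A = 133):
Σm = 55·m(¹H) + 78·m_n = 55.4303750 + 78.6786 = 134.1089750 u
Mass defect Δm = 134.1089750 − 132.9055 = 1.2034750 u
Converting to energy: 1.2034750 u × 931.494 MeV/u = 1121.03 MeV
Dividing by A = 133 gives 8.429 MeV per nucleon.

8.43 MeV/nucleon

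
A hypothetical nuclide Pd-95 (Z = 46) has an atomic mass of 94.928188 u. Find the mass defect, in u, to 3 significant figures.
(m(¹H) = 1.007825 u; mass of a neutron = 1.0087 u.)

0.858 u

Mass of separated nucleons = 46(1.007825) + 49(1.0087) = 46.359950 + 49.4263 = 95.786250 u
Mass defect Δm = 95.786250 − 94.928188 = 0.858062 u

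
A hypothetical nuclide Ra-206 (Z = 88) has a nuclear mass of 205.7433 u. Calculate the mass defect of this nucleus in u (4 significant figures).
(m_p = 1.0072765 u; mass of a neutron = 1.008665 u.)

The nucleus contains 88 protons and 206 − 88 = 118 neutrons.
Total constituent mass: 88 × 1.0072765 + 118 × 1.008665 = 207.6628020 u
Mass defect Δm = 207.6628020 − 205.7433 = 1.9195020 u

1.920 u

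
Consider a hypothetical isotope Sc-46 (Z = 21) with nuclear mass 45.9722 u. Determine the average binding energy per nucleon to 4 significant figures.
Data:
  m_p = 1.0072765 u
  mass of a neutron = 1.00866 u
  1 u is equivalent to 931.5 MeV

With 21 protons and 25 neutrons (A = 46):
Σm = 21·m_p + 25·m_n = 21.1528065 + 25.21650 = 46.3693065 u
Mass defect Δm = 46.3693065 − 45.9722 = 0.3971065 u
Converting to energy: 0.3971065 u × 931.5 MeV/u = 369.905 MeV
Per nucleon: 369.905 / 46 = 8.041 MeV

8.041 MeV/nucleon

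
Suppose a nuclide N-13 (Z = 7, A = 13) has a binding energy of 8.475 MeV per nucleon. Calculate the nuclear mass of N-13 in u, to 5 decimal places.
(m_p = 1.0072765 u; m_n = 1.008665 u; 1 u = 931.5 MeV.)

12.98465 u

Total binding energy = 13 × 8.475 = 110.175 MeV
Mass defect = 110.175 MeV / (931.5 MeV/u) = 0.1182770 u
Constituent mass = 7(1.0072765) + 6(1.008665) = 13.1029255 u
Nuclear mass = 13.1029255 − 0.1182770 = 12.9846485 u ≈ 12.98465 u (to 5 decimal places)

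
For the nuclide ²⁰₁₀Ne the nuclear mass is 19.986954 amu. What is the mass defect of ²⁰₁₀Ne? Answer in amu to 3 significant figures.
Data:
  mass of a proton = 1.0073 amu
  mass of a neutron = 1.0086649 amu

With 10 protons and 10 neutrons (A = 20):
Total constituent mass: 10 × 1.0073 + 10 × 1.0086649 = 20.1596490 amu
Mass defect Δm = 20.1596490 − 19.986954 = 0.1726950 amu

0.173 amu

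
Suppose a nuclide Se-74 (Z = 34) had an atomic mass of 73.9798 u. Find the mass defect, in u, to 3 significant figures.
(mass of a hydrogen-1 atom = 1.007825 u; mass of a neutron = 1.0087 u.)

0.634 u

Z = 34, so N = A − Z = 74 − 34 = 40.
Σm = 34·m(¹H) + 40·m_n = 34.266050 + 40.3480 = 74.614050 u
Δm = 74.614050 − 73.9798 = 0.634250 u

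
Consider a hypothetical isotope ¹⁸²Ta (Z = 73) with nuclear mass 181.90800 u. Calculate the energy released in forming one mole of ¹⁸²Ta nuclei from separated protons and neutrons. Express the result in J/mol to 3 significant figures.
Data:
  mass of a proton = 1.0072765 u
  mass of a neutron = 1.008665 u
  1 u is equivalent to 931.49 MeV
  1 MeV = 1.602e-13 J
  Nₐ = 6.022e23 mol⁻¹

Mass of separated nucleons = 73(1.0072765) + 109(1.008665) = 73.5311845 + 109.944485 = 183.4756695 u
The mass defect is 183.4756695 − 181.90800 = 1.5676695 u.
Binding energy = Δm·c² = 1.5676695 × 931.49 MeV/u = 1460.27 MeV
Per nucleus in joules: 1460.27 MeV × 1.602e-13 J/MeV = 2.3394e-10 J
Per mole: 2.3394e-10 J × 6.022e23 mol⁻¹ = 1.4088e+14 J/mol

1.41e+14 J/mol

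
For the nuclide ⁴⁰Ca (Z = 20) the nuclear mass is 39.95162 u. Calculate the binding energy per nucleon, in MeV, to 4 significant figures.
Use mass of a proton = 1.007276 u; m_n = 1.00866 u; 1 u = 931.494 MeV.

The nucleus contains 20 protons and 40 − 20 = 20 neutrons.
Σm = 20·m_p + 20·m_n = 20.145520 + 20.17320 = 40.318720 u
Mass defect Δm = 40.318720 − 39.95162 = 0.367100 u
Converting to energy: 0.367100 u × 931.494 MeV/u = 341.951 MeV
Dividing by A = 40 gives 8.549 MeV per nucleon.

8.549 MeV/nucleon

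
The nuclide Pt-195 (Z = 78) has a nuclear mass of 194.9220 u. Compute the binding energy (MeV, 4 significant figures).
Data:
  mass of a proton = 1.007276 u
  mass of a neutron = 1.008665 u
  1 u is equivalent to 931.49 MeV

Z = 78, so N = A − Z = 195 − 78 = 117.
Mass of separated nucleons = 78(1.007276) + 117(1.008665) = 78.567528 + 118.013805 = 196.581333 u
Mass defect Δm = 196.581333 − 194.9220 = 1.659333 u
Converting to energy: 1.659333 u × 931.49 MeV/u = 1545.65 MeV

1546 MeV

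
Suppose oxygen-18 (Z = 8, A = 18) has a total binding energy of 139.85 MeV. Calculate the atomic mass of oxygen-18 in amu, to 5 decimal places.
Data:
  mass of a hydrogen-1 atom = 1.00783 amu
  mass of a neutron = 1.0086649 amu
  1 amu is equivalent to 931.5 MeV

Mass defect = 139.85 MeV / (931.5 MeV/amu) = 0.1501342 amu
Constituent mass = 8(1.00783) + 10(1.0086649) = 18.1492890 amu
Atomic mass = 18.1492890 − 0.1501342 = 17.9991548 amu ≈ 17.99915 amu (to 5 decimal places)

17.99915 amu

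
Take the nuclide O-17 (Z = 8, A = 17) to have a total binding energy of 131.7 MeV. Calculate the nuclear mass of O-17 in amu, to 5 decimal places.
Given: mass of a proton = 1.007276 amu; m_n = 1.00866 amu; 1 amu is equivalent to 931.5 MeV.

16.99476 amu

Mass defect = 131.7 MeV / (931.5 MeV/amu) = 0.1413849 amu
Constituent mass = 8(1.007276) + 9(1.00866) = 17.136148 amu
Nuclear mass = 17.136148 − 0.1413849 = 16.9947631 amu ≈ 16.99476 amu (to 5 decimal places)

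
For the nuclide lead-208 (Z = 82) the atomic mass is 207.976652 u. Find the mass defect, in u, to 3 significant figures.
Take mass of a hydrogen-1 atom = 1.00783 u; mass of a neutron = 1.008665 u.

Total constituent mass: 82 × 1.00783 + 126 × 1.008665 = 209.733850 u
Mass defect Δm = 209.733850 − 207.976652 = 1.757198 u

1.76 u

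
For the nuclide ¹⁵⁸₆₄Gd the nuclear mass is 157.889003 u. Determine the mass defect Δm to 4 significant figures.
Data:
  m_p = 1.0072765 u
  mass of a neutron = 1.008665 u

Z = 64, so N = A − Z = 158 − 64 = 94.
Total constituent mass: 64 × 1.0072765 + 94 × 1.008665 = 159.2802060 u
The mass defect is 159.2802060 − 157.889003 = 1.3912030 u.

1.391 u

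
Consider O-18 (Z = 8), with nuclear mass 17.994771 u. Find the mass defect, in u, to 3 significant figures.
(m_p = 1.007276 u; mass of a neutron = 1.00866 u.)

0.150 u

The nucleus contains 8 protons and 18 − 8 = 10 neutrons.
Σm = 8·m_p + 10·m_n = 8.058208 + 10.08660 = 18.144808 u
Mass defect Δm = 18.144808 − 17.994771 = 0.150037 u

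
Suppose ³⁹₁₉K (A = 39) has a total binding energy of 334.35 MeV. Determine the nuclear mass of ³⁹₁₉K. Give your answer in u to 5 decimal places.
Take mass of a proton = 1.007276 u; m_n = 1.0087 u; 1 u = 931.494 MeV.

Mass defect = 334.35 MeV / (931.494 MeV/u) = 0.3589395 u
Constituent mass = 19(1.007276) + 20(1.0087) = 39.312244 u
Nuclear mass = 39.312244 − 0.3589395 = 38.9533045 u ≈ 38.95330 u (to 5 decimal places)

38.95330 u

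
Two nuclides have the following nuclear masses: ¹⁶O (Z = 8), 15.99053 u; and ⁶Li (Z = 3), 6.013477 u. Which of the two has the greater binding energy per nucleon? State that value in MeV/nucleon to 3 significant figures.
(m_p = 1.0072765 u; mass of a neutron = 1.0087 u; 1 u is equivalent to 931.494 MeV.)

¹⁶O: Σm = 8(1.0072765) + 8(1.0087) = 16.1278120 u; Δm = 0.1372820 u; E_B = 127.877 MeV; E_B/A = 7.992 MeV
⁶Li: Σm = 3(1.0072765) + 3(1.0087) = 6.0479295 u; Δm = 0.0344525 u; E_B = 32.092 MeV; E_B/A = 5.349 MeV
¹⁶O has the higher binding energy per nucleon, so it is the more tightly bound nucleus.

¹⁶O; 7.99 MeV/nucleon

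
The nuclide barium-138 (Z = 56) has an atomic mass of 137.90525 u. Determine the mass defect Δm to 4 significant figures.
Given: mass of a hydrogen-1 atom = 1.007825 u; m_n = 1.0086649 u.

1.243 u

Mass of separated nucleons = 56(1.007825) + 82(1.0086649) = 56.438200 + 82.7105218 = 139.1487218 u
Δm = 139.1487218 − 137.90525 = 1.2434718 u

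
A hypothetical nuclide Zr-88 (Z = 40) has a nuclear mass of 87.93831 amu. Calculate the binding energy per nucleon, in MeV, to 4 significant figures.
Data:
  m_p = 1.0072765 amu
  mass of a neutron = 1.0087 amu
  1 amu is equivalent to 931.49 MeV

8.154 MeV/nucleon

With 40 protons and 48 neutrons (A = 88):
Total constituent mass: 40 × 1.0072765 + 48 × 1.0087 = 88.7086600 amu
Δm = 88.7086600 − 87.93831 = 0.7703500 amu
E_B = 0.7703500 × 931.49 = 717.573 MeV
Dividing by A = 88 gives 8.154 MeV per nucleon.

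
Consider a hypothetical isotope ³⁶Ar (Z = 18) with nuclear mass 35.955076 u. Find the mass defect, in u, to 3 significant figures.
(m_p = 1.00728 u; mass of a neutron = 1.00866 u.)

0.332 u

Z = 18, so N = A − Z = 36 − 18 = 18.
Σm = 18·m_p + 18·m_n = 18.13104 + 18.15588 = 36.28692 u
Δm = 36.28692 − 35.955076 = 0.331844 u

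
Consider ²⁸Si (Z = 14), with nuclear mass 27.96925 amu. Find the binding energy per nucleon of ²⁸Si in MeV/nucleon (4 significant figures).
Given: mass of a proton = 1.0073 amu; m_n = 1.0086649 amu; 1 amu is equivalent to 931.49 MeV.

8.459 MeV/nucleon

The nucleus contains 14 protons and 28 − 14 = 14 neutrons.
Σm = 14·m_p + 14·m_n = 14.1022 + 14.1213086 = 28.2235086 amu
The mass defect is 28.2235086 − 27.96925 = 0.2542586 amu.
Converting to energy: 0.2542586 amu × 931.49 MeV/amu = 236.839 MeV
BE/A = 236.839 MeV / 28 = 8.459 MeV/nucleon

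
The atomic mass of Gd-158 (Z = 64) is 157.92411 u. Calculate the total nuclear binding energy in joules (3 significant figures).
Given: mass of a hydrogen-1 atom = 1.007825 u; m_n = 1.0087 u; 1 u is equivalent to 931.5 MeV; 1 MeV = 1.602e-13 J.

With 64 protons and 94 neutrons (A = 158):
Total constituent mass: 64 × 1.007825 + 94 × 1.0087 = 159.318600 u
The mass defect is 159.318600 − 157.92411 = 1.394490 u.
Converting to energy: 1.394490 u × 931.5 MeV/u = 1298.97 MeV
In joules: 1298.97 MeV × 1.602e-13 J/MeV = 2.0809e-10 J

2.08e-10 J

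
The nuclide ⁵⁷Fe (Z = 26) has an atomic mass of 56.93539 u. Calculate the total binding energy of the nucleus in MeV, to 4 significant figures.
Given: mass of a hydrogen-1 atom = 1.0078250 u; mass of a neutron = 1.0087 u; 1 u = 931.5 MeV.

Total constituent mass: 26 × 1.0078250 + 31 × 1.0087 = 57.4731500 u
The mass defect is 57.4731500 − 56.93539 = 0.5377600 u.
Binding energy = Δm·c² = 0.5377600 × 931.5 MeV/u = 500.923 MeV

500.9 MeV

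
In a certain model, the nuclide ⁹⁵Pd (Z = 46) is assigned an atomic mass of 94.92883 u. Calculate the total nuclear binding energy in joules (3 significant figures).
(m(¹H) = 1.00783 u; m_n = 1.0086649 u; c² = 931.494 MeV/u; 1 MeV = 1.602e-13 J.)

Mass of separated nucleons = 46(1.00783) + 49(1.0086649) = 46.36018 + 49.4245801 = 95.7847601 u
Δm = 95.7847601 − 94.92883 = 0.8559301 u
Binding energy = Δm·c² = 0.8559301 × 931.494 MeV/u = 797.294 MeV
In joules: 797.294 MeV × 1.602e-13 J/MeV = 1.2773e-10 J

1.28e-10 J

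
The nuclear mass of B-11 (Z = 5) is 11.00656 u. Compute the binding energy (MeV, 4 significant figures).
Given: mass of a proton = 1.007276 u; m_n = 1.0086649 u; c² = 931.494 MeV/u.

76.20 MeV

The nucleus contains 5 protons and 11 − 5 = 6 neutrons.
Σm = 5·m_p + 6·m_n = 5.036380 + 6.0519894 = 11.0883694 u
Mass defect Δm = 11.0883694 − 11.00656 = 0.0818094 u
Converting to energy: 0.0818094 u × 931.494 MeV/u = 76.20497 MeV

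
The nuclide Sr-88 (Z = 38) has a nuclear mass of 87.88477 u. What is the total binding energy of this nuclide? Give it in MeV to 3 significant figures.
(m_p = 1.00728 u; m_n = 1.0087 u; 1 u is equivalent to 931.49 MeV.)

770 MeV

The nucleus contains 38 protons and 88 − 38 = 50 neutrons.
Total constituent mass: 38 × 1.00728 + 50 × 1.0087 = 88.71164 u
Δm = 88.71164 − 87.88477 = 0.82687 u
E_B = 0.82687 × 931.49 = 770.221 MeV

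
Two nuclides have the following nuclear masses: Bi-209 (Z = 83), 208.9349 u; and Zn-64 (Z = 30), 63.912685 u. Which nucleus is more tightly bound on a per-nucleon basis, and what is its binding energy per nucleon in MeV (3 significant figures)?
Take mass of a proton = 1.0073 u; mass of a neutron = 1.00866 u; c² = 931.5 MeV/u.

Bi-209: Σm = 83(1.0073) + 126(1.00866) = 210.69706 u; Δm = 1.76216 u; E_B = 1641.5 MeV; E_B/A = 7.854 MeV
Zn-64: Σm = 30(1.0073) + 34(1.00866) = 64.51344 u; Δm = 0.600755 u; E_B = 559.60 MeV; E_B/A = 8.744 MeV
Zn-64 has the higher binding energy per nucleon, so it is the more tightly bound nucleus.

Zn-64; 8.74 MeV/nucleon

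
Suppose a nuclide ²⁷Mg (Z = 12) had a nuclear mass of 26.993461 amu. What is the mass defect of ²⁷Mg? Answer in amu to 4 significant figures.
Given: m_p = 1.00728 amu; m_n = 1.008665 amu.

With 12 protons and 15 neutrons (A = 27):
Σm = 12·m_p + 15·m_n = 12.08736 + 15.129975 = 27.217335 amu
Δm = 27.217335 − 26.993461 = 0.223874 amu

0.2239 amu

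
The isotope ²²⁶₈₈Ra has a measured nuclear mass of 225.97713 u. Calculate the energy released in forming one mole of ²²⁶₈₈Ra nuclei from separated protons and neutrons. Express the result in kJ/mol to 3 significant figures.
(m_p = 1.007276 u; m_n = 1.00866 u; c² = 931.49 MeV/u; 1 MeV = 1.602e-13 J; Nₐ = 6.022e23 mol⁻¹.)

Z = 88, so N = A − Z = 226 − 88 = 138.
Mass of separated nucleons = 88(1.007276) + 138(1.00866) = 88.640288 + 139.19508 = 227.835368 u
Mass defect Δm = 227.835368 − 225.97713 = 1.858238 u
E_B = 1.858238 × 931.49 = 1730.93 MeV
Per nucleus in joules: 1730.93 MeV × 1.602e-13 J/MeV = 2.7729e-10 J
Per mole: 2.7729e-10 J × 6.022e23 mol⁻¹ = 1.6698e+14 J/mol

1.67e+11 kJ/mol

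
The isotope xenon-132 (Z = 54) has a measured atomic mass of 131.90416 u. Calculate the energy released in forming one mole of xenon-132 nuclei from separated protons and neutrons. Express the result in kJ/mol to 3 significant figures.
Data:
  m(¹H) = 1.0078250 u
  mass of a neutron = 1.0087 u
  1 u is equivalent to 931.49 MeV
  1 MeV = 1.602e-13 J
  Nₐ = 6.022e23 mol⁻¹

Σm = 54·m(¹H) + 78·m_n = 54.4225500 + 78.6786 = 133.1011500 u
The mass defect is 133.1011500 − 131.90416 = 1.1969900 u.
Binding energy = Δm·c² = 1.1969900 × 931.49 MeV/u = 1114.98 MeV
Per nucleus in joules: 1114.98 MeV × 1.602e-13 J/MeV = 1.7862e-10 J
Per mole: 1.7862e-10 J × 6.022e23 mol⁻¹ = 1.0756e+14 J/mol

1.08e+11 kJ/mol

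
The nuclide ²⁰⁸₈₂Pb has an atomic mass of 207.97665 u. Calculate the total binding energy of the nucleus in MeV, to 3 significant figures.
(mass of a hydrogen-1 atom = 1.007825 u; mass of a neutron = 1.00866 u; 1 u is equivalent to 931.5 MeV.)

1640 MeV

The nucleus contains 82 protons and 208 − 82 = 126 neutrons.
Σm = 82·m(¹H) + 126·m_n = 82.641650 + 127.09116 = 209.732810 u
Δm = 209.732810 − 207.97665 = 1.756160 u
E_B = 1.756160 × 931.5 = 1635.86 MeV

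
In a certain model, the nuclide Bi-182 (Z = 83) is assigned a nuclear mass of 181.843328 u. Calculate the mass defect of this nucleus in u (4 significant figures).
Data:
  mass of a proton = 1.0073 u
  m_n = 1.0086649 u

1.620 u

With 83 protons and 99 neutrons (A = 182):
Total constituent mass: 83 × 1.0073 + 99 × 1.0086649 = 183.4637251 u
Δm = 183.4637251 − 181.843328 = 1.6203971 u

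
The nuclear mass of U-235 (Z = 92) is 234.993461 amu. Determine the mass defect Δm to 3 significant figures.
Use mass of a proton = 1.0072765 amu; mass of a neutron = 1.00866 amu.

Mass of separated nucleons = 92(1.0072765) + 143(1.00866) = 92.6694380 + 144.23838 = 236.9078180 amu
Δm = 236.9078180 − 234.993461 = 1.9143570 amu

1.91 amu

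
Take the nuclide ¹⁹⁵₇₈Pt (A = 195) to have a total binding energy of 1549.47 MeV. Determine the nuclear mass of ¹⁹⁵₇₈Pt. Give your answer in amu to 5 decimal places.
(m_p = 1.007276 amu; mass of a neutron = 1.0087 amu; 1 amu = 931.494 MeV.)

Mass defect = 1549.47 MeV / (931.494 MeV/amu) = 1.6634246 amu
Constituent mass = 78(1.007276) + 117(1.0087) = 196.585428 amu
Nuclear mass = 196.585428 − 1.6634246 = 194.9220034 amu ≈ 194.92200 amu (to 5 decimal places)

194.92200 amu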